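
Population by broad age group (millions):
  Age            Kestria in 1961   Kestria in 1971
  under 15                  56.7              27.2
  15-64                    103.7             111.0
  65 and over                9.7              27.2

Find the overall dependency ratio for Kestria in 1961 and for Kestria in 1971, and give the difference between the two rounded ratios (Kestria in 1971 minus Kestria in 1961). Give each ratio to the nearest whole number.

Kestria in 1961: (56.7 + 9.7) / 103.7 × 100 = 66.4 / 103.7 × 100 = 64
Kestria in 1971: (27.2 + 27.2) / 111.0 × 100 = 54.4 / 111.0 × 100 = 49

Kestria in 1961: 64
Kestria in 1971: 49
Difference: -15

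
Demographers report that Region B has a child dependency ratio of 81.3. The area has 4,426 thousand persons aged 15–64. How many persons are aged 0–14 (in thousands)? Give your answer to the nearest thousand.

Aged 0–14: 3,598

Youth dependency ratio = youth / working-age × 100
81.3 = Y / 4,426 × 100
⇒ 3,598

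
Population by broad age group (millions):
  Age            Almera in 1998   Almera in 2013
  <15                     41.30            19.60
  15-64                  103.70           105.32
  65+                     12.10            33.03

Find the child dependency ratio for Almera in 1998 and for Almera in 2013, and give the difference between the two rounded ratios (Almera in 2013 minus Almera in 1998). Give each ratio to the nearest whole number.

Almera in 1998: 41.30 / 103.70 × 100 = 40
Almera in 2013: 19.60 / 105.32 × 100 = 19

Almera in 1998: 40
Almera in 2013: 19
Difference: -21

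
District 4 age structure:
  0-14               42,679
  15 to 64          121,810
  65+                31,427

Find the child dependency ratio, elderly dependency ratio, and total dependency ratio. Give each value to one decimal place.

Youth dependency ratio: 35.0
Old-age dependency ratio: 25.8
Total dependency ratio: 60.8

Youth dependency ratio = 42,679 / 121,810 × 100 = 35.0
Old-age dependency ratio = 31,427 / 121,810 × 100 = 25.8
Total dependency ratio = (42,679 + 31,427) / 121,810 × 100 = 74,106 / 121,810 × 100 = 60.8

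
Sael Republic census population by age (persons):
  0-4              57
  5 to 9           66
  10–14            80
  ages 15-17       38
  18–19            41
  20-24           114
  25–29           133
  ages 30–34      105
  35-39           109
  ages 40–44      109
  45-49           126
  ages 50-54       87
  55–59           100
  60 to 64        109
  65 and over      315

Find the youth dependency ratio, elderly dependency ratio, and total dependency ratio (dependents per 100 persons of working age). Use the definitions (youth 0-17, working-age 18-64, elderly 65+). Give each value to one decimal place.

Youth dependency ratio: 23.3
Old-age dependency ratio: 30.5
Total dependency ratio: 53.8

0–17: 57 + 66 + 80 + 38 = 241
18–64: 41 + 114 + 133 + 105 + 109 + 109 + 126 + 87 + 100 + 109 = 1 033
65+: 315
Youth dependency ratio = 241 / 1 033 × 100 = 23.3
Old-age dependency ratio = 315 / 1 033 × 100 = 30.5
Total dependency ratio = (241 + 315) / 1 033 × 100 = 556 / 1 033 × 100 = 53.8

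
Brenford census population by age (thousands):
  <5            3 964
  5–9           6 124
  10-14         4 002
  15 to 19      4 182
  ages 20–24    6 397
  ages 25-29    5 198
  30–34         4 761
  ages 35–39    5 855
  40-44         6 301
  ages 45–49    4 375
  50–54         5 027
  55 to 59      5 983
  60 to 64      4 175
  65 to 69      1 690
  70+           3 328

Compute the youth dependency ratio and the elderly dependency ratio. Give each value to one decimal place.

0–14: 3 964 + 6 124 + 4 002 = 14 090
15–64: 4 182 + 6 397 + 5 198 + 4 761 + 5 855 + 6 301 + 4 375 + 5 027 + 5 983 + 4 175 = 52 254
65+: 1 690 + 3 328 = 5 018
Youth dependency ratio = 14 090 / 52 254 × 100 = 27.0
Old-age dependency ratio = 5 018 / 52 254 × 100 = 9.6

Youth dependency ratio: 27.0
Old-age dependency ratio: 9.6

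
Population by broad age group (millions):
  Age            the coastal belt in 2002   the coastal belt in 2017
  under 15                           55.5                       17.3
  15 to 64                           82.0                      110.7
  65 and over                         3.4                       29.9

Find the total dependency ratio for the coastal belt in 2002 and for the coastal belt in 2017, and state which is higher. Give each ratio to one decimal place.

the coastal belt in 2002: (55.5 + 3.4) / 82.0 × 100 = 58.9 / 82.0 × 100 = 71.8
the coastal belt in 2017: (17.3 + 29.9) / 110.7 × 100 = 47.2 / 110.7 × 100 = 42.6

the coastal belt in 2002: 71.8
the coastal belt in 2017: 42.6
Higher: the coastal belt in 2002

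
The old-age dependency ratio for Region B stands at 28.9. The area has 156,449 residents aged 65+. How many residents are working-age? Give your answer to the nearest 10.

Working-age: 541,350

Old-age dependency ratio = elderly / working-age × 100
28.9 = 156,449 / W × 100
⇒ 541,350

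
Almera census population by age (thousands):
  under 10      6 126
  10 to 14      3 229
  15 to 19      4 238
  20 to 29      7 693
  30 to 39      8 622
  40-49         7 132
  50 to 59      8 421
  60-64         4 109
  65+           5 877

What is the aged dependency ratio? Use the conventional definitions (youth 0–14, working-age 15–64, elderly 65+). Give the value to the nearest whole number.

0–14: 6 126 + 3 229 = 9 355
15–64: 4 238 + 7 693 + 8 622 + 7 132 + 8 421 + 4 109 = 40 215
65+: 5 877
Old-age dependency ratio = 5 877 / 40 215 × 100 = 15

Old-age dependency ratio: 15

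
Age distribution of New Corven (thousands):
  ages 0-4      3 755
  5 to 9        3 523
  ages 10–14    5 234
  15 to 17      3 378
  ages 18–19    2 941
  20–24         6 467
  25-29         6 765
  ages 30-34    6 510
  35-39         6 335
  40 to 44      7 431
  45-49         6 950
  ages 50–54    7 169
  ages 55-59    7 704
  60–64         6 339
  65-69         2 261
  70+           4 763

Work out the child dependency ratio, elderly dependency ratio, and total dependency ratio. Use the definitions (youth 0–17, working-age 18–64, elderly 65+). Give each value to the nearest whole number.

0–17: 3 755 + 3 523 + 5 234 + 3 378 = 15 890
18–64: 2 941 + 6 467 + 6 765 + 6 510 + 6 335 + 7 431 + 6 950 + 7 169 + 7 704 + 6 339 = 64 611
65+: 2 261 + 4 763 = 7 024
Youth dependency ratio = 15 890 / 64 611 × 100 = 25
Old-age dependency ratio = 7 024 / 64 611 × 100 = 11
Total dependency ratio = (15 890 + 7 024) / 64 611 × 100 = 22 914 / 64 611 × 100 = 35

Youth dependency ratio: 25
Old-age dependency ratio: 11
Total dependency ratio: 35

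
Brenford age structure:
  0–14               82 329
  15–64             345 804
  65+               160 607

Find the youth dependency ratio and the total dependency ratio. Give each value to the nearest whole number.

Youth dependency ratio: 24
Total dependency ratio: 70

Youth dependency ratio = 82 329 / 345 804 × 100 = 24
Total dependency ratio = (82 329 + 160 607) / 345 804 × 100 = 242 936 / 345 804 × 100 = 70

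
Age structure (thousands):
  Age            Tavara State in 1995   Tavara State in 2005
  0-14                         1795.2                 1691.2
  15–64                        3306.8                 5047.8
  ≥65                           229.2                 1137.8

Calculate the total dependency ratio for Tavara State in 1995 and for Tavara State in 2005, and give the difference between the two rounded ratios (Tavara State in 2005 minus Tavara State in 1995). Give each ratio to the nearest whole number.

Tavara State in 1995: 61
Tavara State in 2005: 56
Difference: -5

Tavara State in 1995: (1795.2 + 229.2) / 3306.8 × 100 = 2024.4 / 3306.8 × 100 = 61
Tavara State in 2005: (1691.2 + 1137.8) / 5047.8 × 100 = 2829.0 / 5047.8 × 100 = 56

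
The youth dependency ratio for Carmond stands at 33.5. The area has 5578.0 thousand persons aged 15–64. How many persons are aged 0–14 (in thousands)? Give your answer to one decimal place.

Aged 0–14: 1868.6

Youth dependency ratio = youth / working-age × 100
33.5 = Y / 5578.0 × 100
⇒ 1868.6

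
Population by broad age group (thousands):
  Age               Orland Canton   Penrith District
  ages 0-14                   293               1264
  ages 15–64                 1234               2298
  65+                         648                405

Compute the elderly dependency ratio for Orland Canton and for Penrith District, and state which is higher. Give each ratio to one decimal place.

Orland Canton: 648 / 1234 × 100 = 52.5
Penrith District: 405 / 2298 × 100 = 17.6

Orland Canton: 52.5
Penrith District: 17.6
Higher: Orland Canton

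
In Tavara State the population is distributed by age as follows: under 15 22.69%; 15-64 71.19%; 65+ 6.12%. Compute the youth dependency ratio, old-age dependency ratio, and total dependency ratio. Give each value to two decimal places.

Youth dependency ratio: 31.87
Old-age dependency ratio: 8.60
Total dependency ratio: 40.47

Youth dependency ratio = 22.69 / 71.19 × 100 = 31.87
Old-age dependency ratio = 6.12 / 71.19 × 100 = 8.60
Total dependency ratio = (22.69 + 6.12) / 71.19 × 100 = 28.81 / 71.19 × 100 = 40.47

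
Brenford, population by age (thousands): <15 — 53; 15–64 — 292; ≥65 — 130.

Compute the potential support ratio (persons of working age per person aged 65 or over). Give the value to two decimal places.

Potential support ratio: 2.25

Potential support ratio = 292 / 130 = 2.25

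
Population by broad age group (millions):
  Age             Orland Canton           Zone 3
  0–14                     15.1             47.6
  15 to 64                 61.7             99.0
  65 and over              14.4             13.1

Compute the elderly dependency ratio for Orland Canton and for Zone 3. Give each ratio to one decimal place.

Orland Canton: 14.4 / 61.7 × 100 = 23.3
Zone 3: 13.1 / 99.0 × 100 = 13.2

Orland Canton: 23.3
Zone 3: 13.2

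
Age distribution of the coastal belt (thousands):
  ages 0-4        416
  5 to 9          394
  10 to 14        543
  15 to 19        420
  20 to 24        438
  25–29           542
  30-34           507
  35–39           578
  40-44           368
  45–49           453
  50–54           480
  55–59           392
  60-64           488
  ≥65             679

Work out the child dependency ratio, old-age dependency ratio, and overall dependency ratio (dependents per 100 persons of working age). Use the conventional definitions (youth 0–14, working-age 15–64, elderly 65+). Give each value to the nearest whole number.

Youth dependency ratio: 29
Old-age dependency ratio: 15
Total dependency ratio: 44

0–14: 416 + 394 + 543 = 1 353
15–64: 420 + 438 + 542 + 507 + 578 + 368 + 453 + 480 + 392 + 488 = 4 666
65+: 679
Youth dependency ratio = 1 353 / 4 666 × 100 = 29
Old-age dependency ratio = 679 / 4 666 × 100 = 15
Total dependency ratio = (1 353 + 679) / 4 666 × 100 = 2 032 / 4 666 × 100 = 44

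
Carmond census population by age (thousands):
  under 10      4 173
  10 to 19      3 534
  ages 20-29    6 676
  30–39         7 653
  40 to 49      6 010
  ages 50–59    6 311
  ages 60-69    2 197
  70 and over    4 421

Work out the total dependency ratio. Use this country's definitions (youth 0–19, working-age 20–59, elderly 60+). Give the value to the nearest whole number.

0–19: 4 173 + 3 534 = 7 707
20–59: 6 676 + 7 653 + 6 010 + 6 311 = 26 650
60+: 2 197 + 4 421 = 6 618
Total dependency ratio = (7 707 + 6 618) / 26 650 × 100 = 14 325 / 26 650 × 100 = 54

Total dependency ratio: 54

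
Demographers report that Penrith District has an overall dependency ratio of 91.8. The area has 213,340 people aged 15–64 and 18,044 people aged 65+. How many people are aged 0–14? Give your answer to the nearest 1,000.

Aged 0–14: 178,000

Total dependency ratio = (youth + elderly) / working-age × 100
91.8 = (Y + 18,044) / 213,340 × 100
⇒ 178,000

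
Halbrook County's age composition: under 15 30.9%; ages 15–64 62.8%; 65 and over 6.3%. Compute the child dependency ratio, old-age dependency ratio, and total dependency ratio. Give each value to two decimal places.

Youth dependency ratio = 30.9 / 62.8 × 100 = 49.20
Old-age dependency ratio = 6.3 / 62.8 × 100 = 10.03
Total dependency ratio = (30.9 + 6.3) / 62.8 × 100 = 37.2 / 62.8 × 100 = 59.24

Youth dependency ratio: 49.20
Old-age dependency ratio: 10.03
Total dependency ratio: 59.24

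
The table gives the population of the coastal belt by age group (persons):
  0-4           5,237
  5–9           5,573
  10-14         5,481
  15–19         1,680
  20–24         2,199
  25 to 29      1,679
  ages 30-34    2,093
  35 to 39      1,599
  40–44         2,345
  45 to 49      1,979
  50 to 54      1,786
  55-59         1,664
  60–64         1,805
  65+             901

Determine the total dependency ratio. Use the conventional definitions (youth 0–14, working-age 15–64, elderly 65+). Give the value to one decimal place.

Total dependency ratio: 91.3

0–14: 5,237 + 5,573 + 5,481 = 16,291
15–64: 1,680 + 2,199 + 1,679 + 2,093 + 1,599 + 2,345 + 1,979 + 1,786 + 1,664 + 1,805 = 18,829
65+: 901
Total dependency ratio = (16,291 + 901) / 18,829 × 100 = 17,192 / 18,829 × 100 = 91.3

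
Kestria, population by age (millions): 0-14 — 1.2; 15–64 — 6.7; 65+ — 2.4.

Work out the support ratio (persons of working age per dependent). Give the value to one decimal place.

Support ratio = 6.7 / (1.2 + 2.4) = 6.7 / 3.6 = 1.9

Support ratio: 1.9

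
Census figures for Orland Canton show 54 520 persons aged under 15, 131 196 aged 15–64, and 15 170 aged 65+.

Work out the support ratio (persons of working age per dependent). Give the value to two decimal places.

Support ratio: 1.88

Support ratio = 131 196 / (54 520 + 15 170) = 131 196 / 69 690 = 1.88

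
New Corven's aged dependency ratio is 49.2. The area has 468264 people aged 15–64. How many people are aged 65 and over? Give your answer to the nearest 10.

Old-age dependency ratio = elderly / working-age × 100
49.2 = E / 468264 × 100
⇒ 230390

Aged 65 and over: 230390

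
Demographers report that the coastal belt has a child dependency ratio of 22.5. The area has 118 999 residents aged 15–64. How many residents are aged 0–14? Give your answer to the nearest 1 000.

Youth dependency ratio = youth / working-age × 100
22.5 = Y / 118 999 × 100
⇒ 27 000

Aged 0–14: 27 000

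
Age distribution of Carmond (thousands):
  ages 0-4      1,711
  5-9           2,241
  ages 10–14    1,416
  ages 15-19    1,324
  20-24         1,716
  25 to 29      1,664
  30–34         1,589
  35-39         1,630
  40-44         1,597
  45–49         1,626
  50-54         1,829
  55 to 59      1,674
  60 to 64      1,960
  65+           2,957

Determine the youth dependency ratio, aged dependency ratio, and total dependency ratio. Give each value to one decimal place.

Youth dependency ratio: 32.3
Old-age dependency ratio: 17.8
Total dependency ratio: 50.1

0–14: 1,711 + 2,241 + 1,416 = 5,368
15–64: 1,324 + 1,716 + 1,664 + 1,589 + 1,630 + 1,597 + 1,626 + 1,829 + 1,674 + 1,960 = 16,609
65+: 2,957
Youth dependency ratio = 5,368 / 16,609 × 100 = 32.3
Old-age dependency ratio = 2,957 / 16,609 × 100 = 17.8
Total dependency ratio = (5,368 + 2,957) / 16,609 × 100 = 8,325 / 16,609 × 100 = 50.1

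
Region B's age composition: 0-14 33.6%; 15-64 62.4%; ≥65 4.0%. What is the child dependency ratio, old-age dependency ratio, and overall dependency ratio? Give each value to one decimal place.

Youth dependency ratio: 53.8
Old-age dependency ratio: 6.4
Total dependency ratio: 60.3

Youth dependency ratio = 33.6 / 62.4 × 100 = 53.8
Old-age dependency ratio = 4.0 / 62.4 × 100 = 6.4
Total dependency ratio = (33.6 + 4.0) / 62.4 × 100 = 37.6 / 62.4 × 100 = 60.3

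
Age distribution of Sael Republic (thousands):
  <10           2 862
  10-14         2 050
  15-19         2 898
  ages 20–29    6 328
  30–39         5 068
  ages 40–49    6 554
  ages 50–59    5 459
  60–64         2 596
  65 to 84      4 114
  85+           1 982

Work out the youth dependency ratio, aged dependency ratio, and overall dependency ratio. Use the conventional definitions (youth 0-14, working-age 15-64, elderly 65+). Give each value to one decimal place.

0–14: 2 862 + 2 050 = 4 912
15–64: 2 898 + 6 328 + 5 068 + 6 554 + 5 459 + 2 596 = 28 903
65+: 4 114 + 1 982 = 6 096
Youth dependency ratio = 4 912 / 28 903 × 100 = 17.0
Old-age dependency ratio = 6 096 / 28 903 × 100 = 21.1
Total dependency ratio = (4 912 + 6 096) / 28 903 × 100 = 11 008 / 28 903 × 100 = 38.1

Youth dependency ratio: 17.0
Old-age dependency ratio: 21.1
Total dependency ratio: 38.1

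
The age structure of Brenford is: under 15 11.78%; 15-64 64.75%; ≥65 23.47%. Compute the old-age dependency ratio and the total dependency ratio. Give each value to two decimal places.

Old-age dependency ratio: 36.25
Total dependency ratio: 54.44

Old-age dependency ratio = 23.47 / 64.75 × 100 = 36.25
Total dependency ratio = (11.78 + 23.47) / 64.75 × 100 = 35.25 / 64.75 × 100 = 54.44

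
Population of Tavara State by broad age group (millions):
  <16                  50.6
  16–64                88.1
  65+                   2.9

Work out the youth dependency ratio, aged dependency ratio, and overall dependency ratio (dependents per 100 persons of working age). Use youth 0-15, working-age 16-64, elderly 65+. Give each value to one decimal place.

Youth dependency ratio: 57.4
Old-age dependency ratio: 3.3
Total dependency ratio: 60.7

Youth dependency ratio = 50.6 / 88.1 × 100 = 57.4
Old-age dependency ratio = 2.9 / 88.1 × 100 = 3.3
Total dependency ratio = (50.6 + 2.9) / 88.1 × 100 = 53.5 / 88.1 × 100 = 60.7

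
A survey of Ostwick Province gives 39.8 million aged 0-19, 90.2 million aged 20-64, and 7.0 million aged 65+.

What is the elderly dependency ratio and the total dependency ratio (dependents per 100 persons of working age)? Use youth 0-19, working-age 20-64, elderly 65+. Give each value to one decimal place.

Old-age dependency ratio: 7.8
Total dependency ratio: 51.9

Old-age dependency ratio = 7.0 / 90.2 × 100 = 7.8
Total dependency ratio = (39.8 + 7.0) / 90.2 × 100 = 46.8 / 90.2 × 100 = 51.9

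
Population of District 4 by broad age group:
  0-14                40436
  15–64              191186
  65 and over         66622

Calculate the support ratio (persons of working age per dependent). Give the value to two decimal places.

Support ratio: 1.79

Support ratio = 191186 / (40436 + 66622) = 191186 / 107058 = 1.79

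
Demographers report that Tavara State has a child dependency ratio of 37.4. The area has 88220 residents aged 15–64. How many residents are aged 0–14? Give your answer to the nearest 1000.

Youth dependency ratio = youth / working-age × 100
37.4 = Y / 88220 × 100
⇒ 33000

Aged 0–14: 33000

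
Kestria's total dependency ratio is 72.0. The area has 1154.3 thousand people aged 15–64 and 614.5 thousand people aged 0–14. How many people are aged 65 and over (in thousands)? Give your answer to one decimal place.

Total dependency ratio = (youth + elderly) / working-age × 100
72.0 = (614.5 + E) / 1154.3 × 100
⇒ 216.6

Aged 65 and over: 216.6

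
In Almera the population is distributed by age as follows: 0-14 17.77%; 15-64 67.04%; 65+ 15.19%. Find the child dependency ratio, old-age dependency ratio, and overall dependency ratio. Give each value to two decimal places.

Youth dependency ratio = 17.77 / 67.04 × 100 = 26.51
Old-age dependency ratio = 15.19 / 67.04 × 100 = 22.66
Total dependency ratio = (17.77 + 15.19) / 67.04 × 100 = 32.96 / 67.04 × 100 = 49.16

Youth dependency ratio: 26.51
Old-age dependency ratio: 22.66
Total dependency ratio: 49.16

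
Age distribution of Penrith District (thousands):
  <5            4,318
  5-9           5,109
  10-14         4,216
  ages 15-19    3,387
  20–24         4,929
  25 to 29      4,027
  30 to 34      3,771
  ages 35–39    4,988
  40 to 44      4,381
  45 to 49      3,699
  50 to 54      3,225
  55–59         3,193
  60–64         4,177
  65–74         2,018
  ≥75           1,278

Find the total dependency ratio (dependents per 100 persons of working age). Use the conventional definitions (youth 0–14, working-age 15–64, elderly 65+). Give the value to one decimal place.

Total dependency ratio: 42.6

0–14: 4,318 + 5,109 + 4,216 = 13,643
15–64: 3,387 + 4,929 + 4,027 + 3,771 + 4,988 + 4,381 + 3,699 + 3,225 + 3,193 + 4,177 = 39,777
65+: 2,018 + 1,278 = 3,296
Total dependency ratio = (13,643 + 3,296) / 39,777 × 100 = 16,939 / 39,777 × 100 = 42.6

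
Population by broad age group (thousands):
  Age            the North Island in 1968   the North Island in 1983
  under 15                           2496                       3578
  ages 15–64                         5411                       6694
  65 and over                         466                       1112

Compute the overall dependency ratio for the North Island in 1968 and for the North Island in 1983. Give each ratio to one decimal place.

the North Island in 1968: (2496 + 466) / 5411 × 100 = 2962 / 5411 × 100 = 54.7
the North Island in 1983: (3578 + 1112) / 6694 × 100 = 4690 / 6694 × 100 = 70.1

the North Island in 1968: 54.7
the North Island in 1983: 70.1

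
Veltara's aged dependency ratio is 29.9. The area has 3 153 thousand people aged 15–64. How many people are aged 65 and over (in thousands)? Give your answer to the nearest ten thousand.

Aged 65 and over: 940

Old-age dependency ratio = elderly / working-age × 100
29.9 = E / 3 153 × 100
⇒ 940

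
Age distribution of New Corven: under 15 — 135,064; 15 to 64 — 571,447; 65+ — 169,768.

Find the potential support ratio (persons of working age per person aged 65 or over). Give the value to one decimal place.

Potential support ratio: 3.4

Potential support ratio = 571,447 / 169,768 = 3.4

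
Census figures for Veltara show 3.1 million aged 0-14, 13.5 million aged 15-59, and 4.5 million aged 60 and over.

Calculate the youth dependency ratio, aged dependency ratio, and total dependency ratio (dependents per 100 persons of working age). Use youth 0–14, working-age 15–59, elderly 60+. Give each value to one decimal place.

Youth dependency ratio = 3.1 / 13.5 × 100 = 23.0
Old-age dependency ratio = 4.5 / 13.5 × 100 = 33.3
Total dependency ratio = (3.1 + 4.5) / 13.5 × 100 = 7.6 / 13.5 × 100 = 56.3

Youth dependency ratio: 23.0
Old-age dependency ratio: 33.3
Total dependency ratio: 56.3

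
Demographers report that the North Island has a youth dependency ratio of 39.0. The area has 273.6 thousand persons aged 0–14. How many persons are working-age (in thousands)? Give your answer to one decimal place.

Youth dependency ratio = youth / working-age × 100
39.0 = 273.6 / W × 100
⇒ 701.5

Working-age: 701.5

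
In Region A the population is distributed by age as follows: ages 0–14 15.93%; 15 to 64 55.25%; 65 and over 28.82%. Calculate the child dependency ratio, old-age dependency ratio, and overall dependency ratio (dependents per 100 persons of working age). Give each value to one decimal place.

Youth dependency ratio = 15.93 / 55.25 × 100 = 28.8
Old-age dependency ratio = 28.82 / 55.25 × 100 = 52.2
Total dependency ratio = (15.93 + 28.82) / 55.25 × 100 = 44.75 / 55.25 × 100 = 81.0

Youth dependency ratio: 28.8
Old-age dependency ratio: 52.2
Total dependency ratio: 81.0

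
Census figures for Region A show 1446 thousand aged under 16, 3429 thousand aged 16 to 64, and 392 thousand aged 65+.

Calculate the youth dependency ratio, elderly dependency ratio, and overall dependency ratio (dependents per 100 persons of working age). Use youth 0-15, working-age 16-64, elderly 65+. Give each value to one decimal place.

Youth dependency ratio = 1446 / 3429 × 100 = 42.2
Old-age dependency ratio = 392 / 3429 × 100 = 11.4
Total dependency ratio = (1446 + 392) / 3429 × 100 = 1838 / 3429 × 100 = 53.6

Youth dependency ratio: 42.2
Old-age dependency ratio: 11.4
Total dependency ratio: 53.6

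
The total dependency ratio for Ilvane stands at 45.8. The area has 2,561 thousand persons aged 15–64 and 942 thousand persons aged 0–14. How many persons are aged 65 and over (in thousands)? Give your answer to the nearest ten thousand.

Total dependency ratio = (youth + elderly) / working-age × 100
45.8 = (942 + E) / 2,561 × 100
⇒ 230

Aged 65 and over: 230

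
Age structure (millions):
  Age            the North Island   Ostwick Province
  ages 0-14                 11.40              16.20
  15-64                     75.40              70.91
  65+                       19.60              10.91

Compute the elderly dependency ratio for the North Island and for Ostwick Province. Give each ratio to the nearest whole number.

the North Island: 19.60 / 75.40 × 100 = 26
Ostwick Province: 10.91 / 70.91 × 100 = 15

the North Island: 26
Ostwick Province: 15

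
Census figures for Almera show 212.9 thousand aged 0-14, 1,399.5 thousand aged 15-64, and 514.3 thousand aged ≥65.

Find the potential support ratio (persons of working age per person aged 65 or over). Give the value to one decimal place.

Potential support ratio: 2.7

Potential support ratio = 1,399.5 / 514.3 = 2.7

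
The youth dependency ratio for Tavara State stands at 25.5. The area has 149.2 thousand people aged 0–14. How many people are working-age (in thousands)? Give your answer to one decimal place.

Youth dependency ratio = youth / working-age × 100
25.5 = 149.2 / W × 100
⇒ 585.1

Working-age: 585.1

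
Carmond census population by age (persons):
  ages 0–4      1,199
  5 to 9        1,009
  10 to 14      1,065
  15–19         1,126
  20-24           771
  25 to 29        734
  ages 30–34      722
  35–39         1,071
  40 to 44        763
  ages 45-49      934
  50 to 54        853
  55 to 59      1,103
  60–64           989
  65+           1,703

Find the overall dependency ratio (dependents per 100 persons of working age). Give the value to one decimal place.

0–14: 1,199 + 1,009 + 1,065 = 3,273
15–64: 1,126 + 771 + 734 + 722 + 1,071 + 763 + 934 + 853 + 1,103 + 989 = 9,066
65+: 1,703
Total dependency ratio = (3,273 + 1,703) / 9,066 × 100 = 4,976 / 9,066 × 100 = 54.9

Total dependency ratio: 54.9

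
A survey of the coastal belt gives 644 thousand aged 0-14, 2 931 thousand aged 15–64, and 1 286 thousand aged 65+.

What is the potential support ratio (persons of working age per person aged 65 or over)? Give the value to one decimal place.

Potential support ratio = 2 931 / 1 286 = 2.3

Potential support ratio: 2.3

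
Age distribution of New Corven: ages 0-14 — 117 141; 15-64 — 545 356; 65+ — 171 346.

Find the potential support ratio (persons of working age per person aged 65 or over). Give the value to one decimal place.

Potential support ratio = 545 356 / 171 346 = 3.2

Potential support ratio: 3.2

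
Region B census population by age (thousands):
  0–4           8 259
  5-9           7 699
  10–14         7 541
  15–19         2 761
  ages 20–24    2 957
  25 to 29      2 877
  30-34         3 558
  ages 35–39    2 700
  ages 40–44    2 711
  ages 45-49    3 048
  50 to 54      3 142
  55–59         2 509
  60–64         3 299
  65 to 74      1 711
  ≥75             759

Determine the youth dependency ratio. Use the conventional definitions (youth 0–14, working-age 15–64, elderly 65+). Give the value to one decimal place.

Youth dependency ratio: 79.5

0–14: 8 259 + 7 699 + 7 541 = 23 499
15–64: 2 761 + 2 957 + 2 877 + 3 558 + 2 700 + 2 711 + 3 048 + 3 142 + 2 509 + 3 299 = 29 562
65+: 1 711 + 759 = 2 470
Youth dependency ratio = 23 499 / 29 562 × 100 = 79.5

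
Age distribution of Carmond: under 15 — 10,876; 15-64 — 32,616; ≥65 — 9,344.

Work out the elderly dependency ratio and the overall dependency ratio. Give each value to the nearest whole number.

Old-age dependency ratio: 29
Total dependency ratio: 62

Old-age dependency ratio = 9,344 / 32,616 × 100 = 29
Total dependency ratio = (10,876 + 9,344) / 32,616 × 100 = 20,220 / 32,616 × 100 = 62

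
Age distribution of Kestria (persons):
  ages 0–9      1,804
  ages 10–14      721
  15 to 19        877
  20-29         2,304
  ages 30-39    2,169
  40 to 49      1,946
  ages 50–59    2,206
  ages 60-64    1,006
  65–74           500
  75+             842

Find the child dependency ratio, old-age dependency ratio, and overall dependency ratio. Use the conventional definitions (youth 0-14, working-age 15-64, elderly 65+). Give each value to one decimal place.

Youth dependency ratio: 24.0
Old-age dependency ratio: 12.8
Total dependency ratio: 36.8

0–14: 1,804 + 721 = 2,525
15–64: 877 + 2,304 + 2,169 + 1,946 + 2,206 + 1,006 = 10,508
65+: 500 + 842 = 1,342
Youth dependency ratio = 2,525 / 10,508 × 100 = 24.0
Old-age dependency ratio = 1,342 / 10,508 × 100 = 12.8
Total dependency ratio = (2,525 + 1,342) / 10,508 × 100 = 3,867 / 10,508 × 100 = 36.8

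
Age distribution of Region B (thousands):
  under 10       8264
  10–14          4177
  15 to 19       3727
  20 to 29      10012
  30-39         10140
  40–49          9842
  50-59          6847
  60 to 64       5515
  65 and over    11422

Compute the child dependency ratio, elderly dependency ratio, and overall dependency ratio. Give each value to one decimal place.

0–14: 8264 + 4177 = 12441
15–64: 3727 + 10012 + 10140 + 9842 + 6847 + 5515 = 46083
65+: 11422
Youth dependency ratio = 12441 / 46083 × 100 = 27.0
Old-age dependency ratio = 11422 / 46083 × 100 = 24.8
Total dependency ratio = (12441 + 11422) / 46083 × 100 = 23863 / 46083 × 100 = 51.8

Youth dependency ratio: 27.0
Old-age dependency ratio: 24.8
Total dependency ratio: 51.8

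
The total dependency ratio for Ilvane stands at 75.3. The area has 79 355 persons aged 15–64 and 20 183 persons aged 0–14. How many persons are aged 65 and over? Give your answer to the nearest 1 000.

Aged 65 and over: 40 000

Total dependency ratio = (youth + elderly) / working-age × 100
75.3 = (20 183 + E) / 79 355 × 100
⇒ 40 000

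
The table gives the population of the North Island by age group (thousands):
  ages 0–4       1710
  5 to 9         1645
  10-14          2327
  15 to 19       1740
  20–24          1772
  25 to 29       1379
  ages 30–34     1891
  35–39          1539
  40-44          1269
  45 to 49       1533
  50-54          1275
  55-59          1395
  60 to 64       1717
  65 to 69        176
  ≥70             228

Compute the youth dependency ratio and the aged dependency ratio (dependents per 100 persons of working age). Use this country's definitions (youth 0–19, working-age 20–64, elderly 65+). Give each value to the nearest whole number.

Youth dependency ratio: 54
Old-age dependency ratio: 3

0–19: 1710 + 1645 + 2327 + 1740 = 7422
20–64: 1772 + 1379 + 1891 + 1539 + 1269 + 1533 + 1275 + 1395 + 1717 = 13770
65+: 176 + 228 = 404
Youth dependency ratio = 7422 / 13770 × 100 = 54
Old-age dependency ratio = 404 / 13770 × 100 = 3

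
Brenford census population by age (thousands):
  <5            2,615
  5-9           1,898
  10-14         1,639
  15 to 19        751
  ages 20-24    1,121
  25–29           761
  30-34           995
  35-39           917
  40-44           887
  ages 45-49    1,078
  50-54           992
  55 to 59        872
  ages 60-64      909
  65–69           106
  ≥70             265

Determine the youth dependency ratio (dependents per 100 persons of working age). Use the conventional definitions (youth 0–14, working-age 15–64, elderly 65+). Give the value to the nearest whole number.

Youth dependency ratio: 66

0–14: 2,615 + 1,898 + 1,639 = 6,152
15–64: 751 + 1,121 + 761 + 995 + 917 + 887 + 1,078 + 992 + 872 + 909 = 9,283
65+: 106 + 265 = 371
Youth dependency ratio = 6,152 / 9,283 × 100 = 66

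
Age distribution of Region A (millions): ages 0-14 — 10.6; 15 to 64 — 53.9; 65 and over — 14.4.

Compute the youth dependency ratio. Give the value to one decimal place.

Youth dependency ratio = 10.6 / 53.9 × 100 = 19.7

Youth dependency ratio: 19.7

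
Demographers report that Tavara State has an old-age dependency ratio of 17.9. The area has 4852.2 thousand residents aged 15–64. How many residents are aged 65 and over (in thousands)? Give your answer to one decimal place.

Aged 65 and over: 868.5

Old-age dependency ratio = elderly / working-age × 100
17.9 = E / 4852.2 × 100
⇒ 868.5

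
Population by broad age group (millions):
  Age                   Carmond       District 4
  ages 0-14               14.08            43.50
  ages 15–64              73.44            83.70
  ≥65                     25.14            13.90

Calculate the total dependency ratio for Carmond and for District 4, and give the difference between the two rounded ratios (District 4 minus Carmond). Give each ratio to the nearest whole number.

Carmond: 53
District 4: 69
Difference: +16

Carmond: (14.08 + 25.14) / 73.44 × 100 = 39.22 / 73.44 × 100 = 53
District 4: (43.50 + 13.90) / 83.70 × 100 = 57.40 / 83.70 × 100 = 69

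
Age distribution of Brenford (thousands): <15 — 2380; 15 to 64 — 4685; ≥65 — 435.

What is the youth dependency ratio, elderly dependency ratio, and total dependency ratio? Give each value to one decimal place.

Youth dependency ratio = 2380 / 4685 × 100 = 50.8
Old-age dependency ratio = 435 / 4685 × 100 = 9.3
Total dependency ratio = (2380 + 435) / 4685 × 100 = 2815 / 4685 × 100 = 60.1

Youth dependency ratio: 50.8
Old-age dependency ratio: 9.3
Total dependency ratio: 60.1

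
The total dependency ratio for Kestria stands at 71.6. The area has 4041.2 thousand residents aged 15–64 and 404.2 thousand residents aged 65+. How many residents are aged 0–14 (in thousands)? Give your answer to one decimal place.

Total dependency ratio = (youth + elderly) / working-age × 100
71.6 = (Y + 404.2) / 4041.2 × 100
⇒ 2489.3

Aged 0–14: 2489.3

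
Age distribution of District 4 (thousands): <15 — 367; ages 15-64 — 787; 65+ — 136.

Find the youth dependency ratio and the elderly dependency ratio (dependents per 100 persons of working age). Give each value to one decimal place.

Youth dependency ratio = 367 / 787 × 100 = 46.6
Old-age dependency ratio = 136 / 787 × 100 = 17.3

Youth dependency ratio: 46.6
Old-age dependency ratio: 17.3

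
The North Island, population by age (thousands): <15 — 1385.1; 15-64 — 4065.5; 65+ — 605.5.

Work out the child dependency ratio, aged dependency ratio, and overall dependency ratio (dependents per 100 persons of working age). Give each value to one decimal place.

Youth dependency ratio = 1385.1 / 4065.5 × 100 = 34.1
Old-age dependency ratio = 605.5 / 4065.5 × 100 = 14.9
Total dependency ratio = (1385.1 + 605.5) / 4065.5 × 100 = 1990.6 / 4065.5 × 100 = 49.0

Youth dependency ratio: 34.1
Old-age dependency ratio: 14.9
Total dependency ratio: 49.0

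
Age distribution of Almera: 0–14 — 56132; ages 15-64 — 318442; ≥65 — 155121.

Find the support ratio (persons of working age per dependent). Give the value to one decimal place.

Support ratio: 1.5

Support ratio = 318442 / (56132 + 155121) = 318442 / 211253 = 1.5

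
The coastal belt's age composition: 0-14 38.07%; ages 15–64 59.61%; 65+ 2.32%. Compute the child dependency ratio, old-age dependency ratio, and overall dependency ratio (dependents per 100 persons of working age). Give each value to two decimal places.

Youth dependency ratio: 63.87
Old-age dependency ratio: 3.89
Total dependency ratio: 67.76

Youth dependency ratio = 38.07 / 59.61 × 100 = 63.87
Old-age dependency ratio = 2.32 / 59.61 × 100 = 3.89
Total dependency ratio = (38.07 + 2.32) / 59.61 × 100 = 40.39 / 59.61 × 100 = 67.76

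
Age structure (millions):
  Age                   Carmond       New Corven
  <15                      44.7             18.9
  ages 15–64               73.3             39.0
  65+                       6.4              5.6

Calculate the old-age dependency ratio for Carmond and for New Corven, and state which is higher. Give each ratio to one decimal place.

Carmond: 6.4 / 73.3 × 100 = 8.7
New Corven: 5.6 / 39.0 × 100 = 14.4

Carmond: 8.7
New Corven: 14.4
Higher: New Corven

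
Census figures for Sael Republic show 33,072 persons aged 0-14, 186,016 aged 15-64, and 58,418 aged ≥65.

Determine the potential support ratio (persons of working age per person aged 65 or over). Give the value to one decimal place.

Potential support ratio = 186,016 / 58,418 = 3.2

Potential support ratio: 3.2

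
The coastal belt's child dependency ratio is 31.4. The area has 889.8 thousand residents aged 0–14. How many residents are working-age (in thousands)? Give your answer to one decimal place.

Working-age: 2,833.8

Youth dependency ratio = youth / working-age × 100
31.4 = 889.8 / W × 100
⇒ 2,833.8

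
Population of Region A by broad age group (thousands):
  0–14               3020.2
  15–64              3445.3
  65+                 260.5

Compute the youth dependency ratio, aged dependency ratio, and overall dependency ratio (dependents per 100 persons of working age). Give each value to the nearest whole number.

Youth dependency ratio: 88
Old-age dependency ratio: 8
Total dependency ratio: 95

Youth dependency ratio = 3020.2 / 3445.3 × 100 = 88
Old-age dependency ratio = 260.5 / 3445.3 × 100 = 8
Total dependency ratio = (3020.2 + 260.5) / 3445.3 × 100 = 3280.7 / 3445.3 × 100 = 95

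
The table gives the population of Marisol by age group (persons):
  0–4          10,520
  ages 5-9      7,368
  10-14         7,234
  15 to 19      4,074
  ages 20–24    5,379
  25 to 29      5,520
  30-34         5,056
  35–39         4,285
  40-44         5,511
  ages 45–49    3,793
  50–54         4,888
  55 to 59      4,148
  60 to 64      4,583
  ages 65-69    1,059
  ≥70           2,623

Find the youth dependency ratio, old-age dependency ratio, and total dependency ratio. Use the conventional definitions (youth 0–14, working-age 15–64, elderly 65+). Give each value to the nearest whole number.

0–14: 10,520 + 7,368 + 7,234 = 25,122
15–64: 4,074 + 5,379 + 5,520 + 5,056 + 4,285 + 5,511 + 3,793 + 4,888 + 4,148 + 4,583 = 47,237
65+: 1,059 + 2,623 = 3,682
Youth dependency ratio = 25,122 / 47,237 × 100 = 53
Old-age dependency ratio = 3,682 / 47,237 × 100 = 8
Total dependency ratio = (25,122 + 3,682) / 47,237 × 100 = 28,804 / 47,237 × 100 = 61

Youth dependency ratio: 53
Old-age dependency ratio: 8
Total dependency ratio: 61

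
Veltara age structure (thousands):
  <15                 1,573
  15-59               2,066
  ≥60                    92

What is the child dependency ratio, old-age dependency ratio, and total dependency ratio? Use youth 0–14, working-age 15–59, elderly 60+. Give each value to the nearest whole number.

Youth dependency ratio = 1,573 / 2,066 × 100 = 76
Old-age dependency ratio = 92 / 2,066 × 100 = 4
Total dependency ratio = (1,573 + 92) / 2,066 × 100 = 1,665 / 2,066 × 100 = 81

Youth dependency ratio: 76
Old-age dependency ratio: 4
Total dependency ratio: 81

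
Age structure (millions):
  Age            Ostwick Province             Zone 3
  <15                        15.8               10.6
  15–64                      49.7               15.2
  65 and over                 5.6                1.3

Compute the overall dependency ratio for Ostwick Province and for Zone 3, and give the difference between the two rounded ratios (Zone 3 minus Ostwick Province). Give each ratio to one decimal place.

Ostwick Province: (15.8 + 5.6) / 49.7 × 100 = 21.4 / 49.7 × 100 = 43.1
Zone 3: (10.6 + 1.3) / 15.2 × 100 = 11.9 / 15.2 × 100 = 78.3

Ostwick Province: 43.1
Zone 3: 78.3
Difference: +35.2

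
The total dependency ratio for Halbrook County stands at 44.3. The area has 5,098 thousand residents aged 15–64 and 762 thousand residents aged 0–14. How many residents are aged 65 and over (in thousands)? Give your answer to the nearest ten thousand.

Aged 65 and over: 1,500

Total dependency ratio = (youth + elderly) / working-age × 100
44.3 = (762 + E) / 5,098 × 100
⇒ 1,500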